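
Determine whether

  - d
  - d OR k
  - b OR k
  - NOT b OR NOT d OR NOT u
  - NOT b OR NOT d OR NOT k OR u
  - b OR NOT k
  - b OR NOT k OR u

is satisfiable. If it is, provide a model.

u = False; b = True; k = False; d = True

Unit clause (d) forces d = True.
Try u = True:
  (NOT b OR NOT d OR NOT u) forces b = False.
  (b OR k) forces k = True.
  clause (b OR NOT k) is falsified — backtrack.
So u = False.
Set b = True.
  then (NOT b OR NOT d OR NOT k OR u) forces k = False.
Check each clause:
  (d): d holds.
  (d OR k): d holds.
  (b OR k): b holds.
  (NOT b OR NOT d OR NOT u): NOT u holds.
  (NOT b OR NOT d OR NOT k OR u): NOT k holds.
  (b OR NOT k): b holds.
  (b OR NOT k OR u): b holds.
All clauses satisfied.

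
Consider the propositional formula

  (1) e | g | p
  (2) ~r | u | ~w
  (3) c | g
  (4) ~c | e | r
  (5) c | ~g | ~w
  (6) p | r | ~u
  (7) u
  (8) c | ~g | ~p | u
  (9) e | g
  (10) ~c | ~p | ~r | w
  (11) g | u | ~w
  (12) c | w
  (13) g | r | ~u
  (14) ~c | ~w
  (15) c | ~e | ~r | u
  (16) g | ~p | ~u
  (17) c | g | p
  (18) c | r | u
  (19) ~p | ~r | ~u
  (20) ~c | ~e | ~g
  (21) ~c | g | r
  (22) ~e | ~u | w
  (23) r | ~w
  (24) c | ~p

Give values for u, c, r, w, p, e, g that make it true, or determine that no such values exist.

Unit clause (u) forces u = True.
Set c = True.
  then (~c | ~w) forces w = False.
  then (~e | ~u | w) forces e = False.
  then (~c | e | r) forces r = True.
  then (e | g) forces g = True.
  then (~c | ~p | ~r | w) forces p = False.
All clauses satisfied.

u = True, c = True, r = True, w = False, p = False, e = False, g = True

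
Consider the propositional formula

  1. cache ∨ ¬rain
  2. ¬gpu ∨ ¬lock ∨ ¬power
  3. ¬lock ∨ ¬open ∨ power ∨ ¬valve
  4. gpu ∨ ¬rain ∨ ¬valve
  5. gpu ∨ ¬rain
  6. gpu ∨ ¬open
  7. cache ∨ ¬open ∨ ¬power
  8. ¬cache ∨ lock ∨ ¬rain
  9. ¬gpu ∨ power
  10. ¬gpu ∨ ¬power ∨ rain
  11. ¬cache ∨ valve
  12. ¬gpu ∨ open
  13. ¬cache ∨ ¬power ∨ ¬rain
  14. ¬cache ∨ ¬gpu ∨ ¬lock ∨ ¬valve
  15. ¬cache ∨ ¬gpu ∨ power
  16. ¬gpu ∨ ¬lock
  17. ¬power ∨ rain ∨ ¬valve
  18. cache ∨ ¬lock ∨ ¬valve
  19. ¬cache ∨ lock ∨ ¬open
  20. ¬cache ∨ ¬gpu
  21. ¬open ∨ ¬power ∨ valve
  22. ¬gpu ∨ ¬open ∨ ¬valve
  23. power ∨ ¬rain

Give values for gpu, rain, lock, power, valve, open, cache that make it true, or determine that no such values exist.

Set gpu = False.
  then (gpu ∨ ¬rain) forces rain = False.
  then (gpu ∨ ¬open) forces open = False.
Set lock = True.
Set power = False.
Set valve = True.
  then (cache ∨ ¬lock ∨ ¬valve) forces cache = True.
All clauses satisfied.

gpu=F, rain=F, lock=T, power=F, valve=T, open=F, cache=T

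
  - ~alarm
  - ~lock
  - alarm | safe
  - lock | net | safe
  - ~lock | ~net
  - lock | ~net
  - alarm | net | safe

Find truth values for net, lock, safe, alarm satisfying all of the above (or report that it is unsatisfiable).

net = False; lock = False; safe = True; alarm = False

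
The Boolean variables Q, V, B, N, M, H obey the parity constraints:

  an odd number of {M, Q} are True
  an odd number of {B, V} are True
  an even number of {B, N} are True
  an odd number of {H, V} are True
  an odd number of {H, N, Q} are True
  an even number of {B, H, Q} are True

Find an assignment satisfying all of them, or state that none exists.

Adding constraints 3, 5, 6 mod 2: every variable appears an even number of times on the left, so the left side is 0.
But the right sides sum to 1 (mod 2). 0 ≠ 1 — the system is inconsistent.

No satisfying assignment exists.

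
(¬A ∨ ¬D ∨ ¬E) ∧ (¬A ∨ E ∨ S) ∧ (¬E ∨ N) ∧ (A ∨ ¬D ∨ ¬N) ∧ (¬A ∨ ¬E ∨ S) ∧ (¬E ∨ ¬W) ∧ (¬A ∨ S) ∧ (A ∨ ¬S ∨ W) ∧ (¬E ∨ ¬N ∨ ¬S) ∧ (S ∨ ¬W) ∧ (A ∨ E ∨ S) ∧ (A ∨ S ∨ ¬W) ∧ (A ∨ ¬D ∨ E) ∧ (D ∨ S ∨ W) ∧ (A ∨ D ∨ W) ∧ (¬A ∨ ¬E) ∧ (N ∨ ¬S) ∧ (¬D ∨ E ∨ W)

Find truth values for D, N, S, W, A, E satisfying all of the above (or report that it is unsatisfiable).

D: True, N: True, S: True, W: True, A: True, E: False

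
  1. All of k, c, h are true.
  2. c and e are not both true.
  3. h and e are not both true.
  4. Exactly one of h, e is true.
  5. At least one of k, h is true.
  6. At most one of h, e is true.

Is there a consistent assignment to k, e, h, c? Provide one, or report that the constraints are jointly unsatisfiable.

k=T, e=F, h=T, c=T

  (1) {k, c, h}: all 3 true ✓
  (2) c=T, e=F — not both ✓
  (3) h=T, e=F — not both ✓
  (4) {h, e}: 1 true — exactly one ✓
  (5) {k, h}: 2 true — at least one ✓
  (6) {h, e}: 1 true — at most one ✓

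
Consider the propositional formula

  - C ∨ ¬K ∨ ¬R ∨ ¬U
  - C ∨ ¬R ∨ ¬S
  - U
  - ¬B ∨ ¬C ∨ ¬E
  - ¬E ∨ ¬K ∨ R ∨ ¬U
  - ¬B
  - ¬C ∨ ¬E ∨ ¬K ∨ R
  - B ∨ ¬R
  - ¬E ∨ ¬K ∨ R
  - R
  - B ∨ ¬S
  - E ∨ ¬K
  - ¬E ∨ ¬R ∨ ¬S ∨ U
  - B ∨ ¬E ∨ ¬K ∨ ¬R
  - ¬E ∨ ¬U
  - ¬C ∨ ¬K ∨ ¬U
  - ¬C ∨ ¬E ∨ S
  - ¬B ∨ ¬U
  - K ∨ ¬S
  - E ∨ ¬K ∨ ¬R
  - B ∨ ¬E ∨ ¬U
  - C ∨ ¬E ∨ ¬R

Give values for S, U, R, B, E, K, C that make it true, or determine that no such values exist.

No satisfying assignment exists.

Case U = True:
  (¬B) forces B = False.
  (B ∨ ¬R) forces R = False.
  Clause (R) is falsified — contradiction.
Case U = False:
  Clause (U) is falsified — contradiction.
Both cases fail, so the formula is unsatisfiable.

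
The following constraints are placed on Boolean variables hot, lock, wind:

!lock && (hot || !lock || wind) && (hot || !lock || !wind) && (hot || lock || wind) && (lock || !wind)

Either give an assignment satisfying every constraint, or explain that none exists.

hot=T, lock=F, wind=F

Unit clause (!lock) forces lock = False.
In (lock || !wind) only !wind is left, so wind = False.
In (hot || lock || wind) only hot is left, so hot = True.
All clauses satisfied.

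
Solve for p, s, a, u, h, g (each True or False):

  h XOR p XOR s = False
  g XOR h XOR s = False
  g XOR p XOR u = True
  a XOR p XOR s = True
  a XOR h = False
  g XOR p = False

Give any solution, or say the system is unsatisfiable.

No satisfying assignment exists.

Adding constraints 1, 4, 5 mod 2: every variable appears an even number of times on the left, so the left side is 0.
But the right sides sum to 1 (mod 2). 0 ≠ 1 — the system is inconsistent.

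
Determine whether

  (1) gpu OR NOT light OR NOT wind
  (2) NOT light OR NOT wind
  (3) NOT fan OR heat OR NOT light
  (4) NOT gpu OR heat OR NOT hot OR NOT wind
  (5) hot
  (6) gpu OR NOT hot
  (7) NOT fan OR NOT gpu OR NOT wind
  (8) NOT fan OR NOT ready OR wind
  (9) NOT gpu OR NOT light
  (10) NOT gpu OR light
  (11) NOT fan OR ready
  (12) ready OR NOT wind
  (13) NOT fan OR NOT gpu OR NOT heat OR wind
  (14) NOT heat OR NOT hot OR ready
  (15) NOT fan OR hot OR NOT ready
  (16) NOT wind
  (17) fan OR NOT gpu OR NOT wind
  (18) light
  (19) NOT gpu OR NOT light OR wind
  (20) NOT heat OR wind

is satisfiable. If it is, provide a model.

No satisfying assignment exists.

Case hot = True:
  (gpu OR NOT hot) forces gpu = True.
  (NOT gpu OR NOT light) forces light = False.
  Clause (NOT gpu OR light) is falsified — contradiction.
Case hot = False:
  Clause (hot) is falsified — contradiction.
Both cases fail, so the formula is unsatisfiable.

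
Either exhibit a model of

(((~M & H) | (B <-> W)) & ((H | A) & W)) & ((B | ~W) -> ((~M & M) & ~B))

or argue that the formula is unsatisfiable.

H: True, W: True, B: False, M: False, A: False

  ((~M & H) | (B <-> W)) & ((H | A) & W) = True
    (~M & H) | (B <-> W) = True
      ~M & H = True
        ~M = True
      B <-> W = False
    (H | A) & W = True
      H | A = True
  (B | ~W) -> ((~M & M) & ~B) = True
    B | ~W = False
      ~W = False
    (~M & M) & ~B = False
      ~M & M = False
        ~M = True
      ~B = True
Both conjuncts True, so the formula holds.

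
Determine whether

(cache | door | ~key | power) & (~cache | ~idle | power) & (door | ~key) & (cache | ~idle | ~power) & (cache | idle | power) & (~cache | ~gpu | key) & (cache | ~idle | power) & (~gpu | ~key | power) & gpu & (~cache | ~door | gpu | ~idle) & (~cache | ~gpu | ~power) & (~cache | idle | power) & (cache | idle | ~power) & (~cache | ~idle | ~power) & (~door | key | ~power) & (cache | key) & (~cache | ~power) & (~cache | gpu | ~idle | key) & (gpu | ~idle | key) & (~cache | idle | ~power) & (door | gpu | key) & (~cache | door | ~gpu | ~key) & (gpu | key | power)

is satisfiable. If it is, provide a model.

Unsatisfiable

Case power = True:
  (gpu) forces gpu = True.
  (~cache | ~gpu | ~power) forces cache = False.
  (cache | ~idle | ~power) forces idle = False.
  Clause (cache | idle | ~power) is falsified — contradiction.
Case power = False:
  (gpu) forces gpu = True.
  (~gpu | ~key | power) forces key = False.
  (~cache | ~gpu | key) forces cache = False.
  Clause (cache | key) is falsified — contradiction.
Both cases fail, so the formula is unsatisfiable.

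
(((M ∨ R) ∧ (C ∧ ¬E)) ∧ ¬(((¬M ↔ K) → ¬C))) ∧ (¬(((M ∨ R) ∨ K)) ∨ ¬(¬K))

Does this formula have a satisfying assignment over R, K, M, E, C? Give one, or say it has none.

R=T, K=T, M=F, E=F, C=T

  ((M ∨ R) ∧ (C ∧ ¬E)) ∧ ¬(((¬M ↔ K) → ¬C)) = True
    (M ∨ R) ∧ (C ∧ ¬E) = True
      M ∨ R = True
      C ∧ ¬E = True
        ¬E = True
    ¬(((¬M ↔ K) → ¬C)) = True
      (¬M ↔ K) → ¬C = False
        ¬M ↔ K = True
          ¬M = True
        ¬C = False
  ¬(((M ∨ R) ∨ K)) ∨ ¬(¬K) = True
    ¬(((M ∨ R) ∨ K)) = False
      (M ∨ R) ∨ K = True
        M ∨ R = True
    ¬(¬K) = True
      ¬K = False
Both conjuncts True, so the formula holds.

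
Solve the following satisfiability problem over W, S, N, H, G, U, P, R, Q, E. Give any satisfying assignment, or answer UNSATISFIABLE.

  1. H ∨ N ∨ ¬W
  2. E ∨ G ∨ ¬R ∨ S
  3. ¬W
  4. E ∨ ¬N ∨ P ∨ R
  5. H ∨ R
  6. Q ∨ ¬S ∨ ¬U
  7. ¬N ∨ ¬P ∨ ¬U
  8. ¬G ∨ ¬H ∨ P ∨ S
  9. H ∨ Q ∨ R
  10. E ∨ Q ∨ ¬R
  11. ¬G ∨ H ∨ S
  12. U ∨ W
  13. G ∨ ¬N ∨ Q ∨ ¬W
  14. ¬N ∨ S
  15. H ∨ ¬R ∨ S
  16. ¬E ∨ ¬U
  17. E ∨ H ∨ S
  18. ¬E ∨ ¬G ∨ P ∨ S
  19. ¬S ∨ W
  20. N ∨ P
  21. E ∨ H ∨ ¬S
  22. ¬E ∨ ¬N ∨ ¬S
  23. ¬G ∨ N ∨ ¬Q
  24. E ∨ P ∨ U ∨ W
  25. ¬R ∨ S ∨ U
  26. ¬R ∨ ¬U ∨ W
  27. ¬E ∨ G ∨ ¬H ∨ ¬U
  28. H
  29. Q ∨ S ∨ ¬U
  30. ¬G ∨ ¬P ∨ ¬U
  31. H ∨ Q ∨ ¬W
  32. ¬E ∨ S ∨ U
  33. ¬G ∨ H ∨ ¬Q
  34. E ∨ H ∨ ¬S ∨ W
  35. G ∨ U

Unit clause (¬W) forces W = False.
In (U ∨ W) only U is left, so U = True.
In (¬E ∨ ¬U) only ¬E is left, so E = False.
In (¬S ∨ W) only ¬S is left, so S = False.
In (¬R ∨ ¬U ∨ W) only ¬R is left, so R = False.
Unit clause (H) forces H = True.
In (Q ∨ S ∨ ¬U) only Q is left, so Q = True.
In (¬N ∨ S) only ¬N is left, so N = False.
In (N ∨ P) only P is left, so P = True.
In (¬G ∨ N ∨ ¬Q) only ¬G is left, so G = False.
All clauses satisfied.

W = False; S = False; N = False; H = True; G = False; U = True; P = True; R = False; Q = True; E = False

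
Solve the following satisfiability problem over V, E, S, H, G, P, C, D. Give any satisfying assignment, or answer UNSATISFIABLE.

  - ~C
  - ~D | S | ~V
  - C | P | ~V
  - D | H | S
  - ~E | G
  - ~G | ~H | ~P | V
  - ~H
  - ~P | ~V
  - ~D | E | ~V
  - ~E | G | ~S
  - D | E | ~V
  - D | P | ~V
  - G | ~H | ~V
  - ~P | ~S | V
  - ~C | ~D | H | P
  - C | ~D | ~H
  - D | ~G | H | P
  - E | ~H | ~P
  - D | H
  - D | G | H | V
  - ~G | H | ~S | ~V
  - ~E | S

V = False, E = True, S = True, H = False, G = True, P = False, C = False, D = True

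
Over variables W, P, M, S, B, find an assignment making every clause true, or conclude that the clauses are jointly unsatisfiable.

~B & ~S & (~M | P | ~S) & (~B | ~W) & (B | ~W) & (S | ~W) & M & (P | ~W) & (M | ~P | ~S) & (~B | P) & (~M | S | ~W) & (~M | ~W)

Unit clause (~B) forces B = False.
Unit clause (~S) forces S = False.
In (B | ~W) only ~W is left, so W = False.
Unit clause (M) forces M = True.
Set P = True.
All clauses satisfied.

W = False; P = True; M = True; S = False; B = False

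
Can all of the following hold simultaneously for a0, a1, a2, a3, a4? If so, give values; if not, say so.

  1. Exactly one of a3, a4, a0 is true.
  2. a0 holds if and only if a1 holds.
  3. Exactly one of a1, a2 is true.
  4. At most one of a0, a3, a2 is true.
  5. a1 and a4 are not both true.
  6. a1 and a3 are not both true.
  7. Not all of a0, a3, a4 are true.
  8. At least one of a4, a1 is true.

a0 = True; a1 = True; a2 = False; a3 = False; a4 = False

  (1) {a3, a4, a0}: 1 true — exactly one ✓
  (2) a0=T, a1=T — same ✓
  (3) {a1, a2}: 1 true — exactly one ✓
  (4) {a0, a3, a2}: 1 true — at most one ✓
  (5) a1=T, a4=F — not both ✓
  (6) a1=T, a3=F — not both ✓
  (7) {a0, a3, a4}: 1/3 true — not all ✓
  (8) {a4, a1}: 1 true — at least one ✓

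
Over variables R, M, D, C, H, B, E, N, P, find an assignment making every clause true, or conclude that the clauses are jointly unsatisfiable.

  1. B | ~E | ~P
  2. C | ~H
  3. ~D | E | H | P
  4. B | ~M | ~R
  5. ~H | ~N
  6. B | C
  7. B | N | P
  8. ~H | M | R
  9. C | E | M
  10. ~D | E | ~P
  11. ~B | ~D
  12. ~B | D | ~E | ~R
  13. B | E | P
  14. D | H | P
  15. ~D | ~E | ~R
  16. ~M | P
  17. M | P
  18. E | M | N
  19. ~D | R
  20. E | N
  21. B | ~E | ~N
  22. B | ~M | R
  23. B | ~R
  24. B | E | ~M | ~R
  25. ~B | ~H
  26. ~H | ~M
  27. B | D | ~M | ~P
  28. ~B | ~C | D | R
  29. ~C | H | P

R = False, M = False, D = False, C = False, H = False, B = True, E = True, N = True, P = True

Set R = False.
  then (~D | R) forces D = False.
Set M = False.
  then (~H | M | R) forces H = False.
  then (D | H | P) forces P = True.
Set C = False.
  then (B | C) forces B = True.
  then (C | E | M) forces E = True.
Set N = True.
All clauses satisfied.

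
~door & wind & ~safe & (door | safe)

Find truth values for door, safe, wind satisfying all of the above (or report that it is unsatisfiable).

The formula is unsatisfiable.

Case safe = True:
  Clause (~safe) is falsified — contradiction.
Case safe = False:
  (~door) forces door = False.
  Clause (door | safe) is falsified — contradiction.
Both cases fail, so the formula is unsatisfiable.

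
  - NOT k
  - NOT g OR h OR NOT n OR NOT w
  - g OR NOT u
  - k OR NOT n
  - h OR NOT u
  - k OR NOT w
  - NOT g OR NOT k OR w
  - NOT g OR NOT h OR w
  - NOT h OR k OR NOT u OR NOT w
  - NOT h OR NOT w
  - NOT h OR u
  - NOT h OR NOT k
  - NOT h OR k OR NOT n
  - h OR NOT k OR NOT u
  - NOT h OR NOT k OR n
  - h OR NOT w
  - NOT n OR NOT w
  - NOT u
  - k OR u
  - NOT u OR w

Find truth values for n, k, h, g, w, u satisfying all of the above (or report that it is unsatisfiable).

Case u = True:
  Clause (NOT u) is falsified — contradiction.
Case u = False:
  (NOT k) forces k = False.
  Clause (k OR u) is falsified — contradiction.
Both cases fail, so the formula is unsatisfiable.

The formula is unsatisfiable.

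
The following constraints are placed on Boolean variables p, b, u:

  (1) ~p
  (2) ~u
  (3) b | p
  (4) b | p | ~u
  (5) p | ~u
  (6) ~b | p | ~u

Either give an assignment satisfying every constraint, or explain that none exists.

p = False, b = True, u = False

Unit clause (~p) forces p = False.
Unit clause (~u) forces u = False.
In (b | p) only b is left, so b = True.
All clauses satisfied.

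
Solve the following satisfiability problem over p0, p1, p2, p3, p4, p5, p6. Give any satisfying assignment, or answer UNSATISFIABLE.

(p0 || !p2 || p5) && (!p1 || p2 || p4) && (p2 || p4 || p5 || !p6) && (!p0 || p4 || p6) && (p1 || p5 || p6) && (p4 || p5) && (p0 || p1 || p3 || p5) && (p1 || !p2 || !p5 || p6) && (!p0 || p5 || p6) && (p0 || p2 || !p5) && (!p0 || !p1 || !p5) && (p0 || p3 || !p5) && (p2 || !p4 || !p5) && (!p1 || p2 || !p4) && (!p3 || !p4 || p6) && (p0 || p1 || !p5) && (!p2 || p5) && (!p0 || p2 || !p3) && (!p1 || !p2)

p0 = True, p1 = False, p2 = False, p3 = False, p4 = False, p5 = True, p6 = True

Set p0 = True.
Set p1 = False.
Set p2 = False.
  then (!p0 || p2 || !p3) forces p3 = False.
Set p4 = False.
  then (!p0 || p4 || p6) forces p6 = True.
  then (p4 || p5) forces p5 = True.
All clauses satisfied.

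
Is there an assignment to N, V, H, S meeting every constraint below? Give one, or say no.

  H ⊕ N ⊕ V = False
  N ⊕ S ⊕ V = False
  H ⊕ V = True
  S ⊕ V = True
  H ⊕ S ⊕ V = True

N=T, V=T, H=F, S=F

H ⊕ N ⊕ V = F ⊕ T ⊕ T = False ✓
N ⊕ S ⊕ V = T ⊕ F ⊕ T = False ✓
H ⊕ V = F ⊕ T = True ✓
S ⊕ V = F ⊕ T = True ✓
H ⊕ S ⊕ V = F ⊕ F ⊕ T = True ✓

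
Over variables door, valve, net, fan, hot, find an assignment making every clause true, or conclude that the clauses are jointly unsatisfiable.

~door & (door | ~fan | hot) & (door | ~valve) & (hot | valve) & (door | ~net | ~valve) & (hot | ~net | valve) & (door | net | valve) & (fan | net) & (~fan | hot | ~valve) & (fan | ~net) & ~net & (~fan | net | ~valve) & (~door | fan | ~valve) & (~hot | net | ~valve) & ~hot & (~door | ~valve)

No satisfying assignment exists.

Case door = True:
  Clause (~door) is falsified — contradiction.
Case door = False:
  (door | ~valve) forces valve = False.
  (hot | valve) forces hot = True.
  Clause (~hot) is falsified — contradiction.
Both cases fail, so the formula is unsatisfiable.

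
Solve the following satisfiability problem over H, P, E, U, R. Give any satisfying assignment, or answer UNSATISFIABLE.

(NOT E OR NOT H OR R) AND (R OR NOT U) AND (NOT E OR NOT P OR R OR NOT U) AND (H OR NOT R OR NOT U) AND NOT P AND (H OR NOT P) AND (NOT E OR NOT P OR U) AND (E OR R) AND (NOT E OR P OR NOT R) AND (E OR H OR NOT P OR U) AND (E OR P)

H = False, P = False, E = True, U = False, R = False

Unit clause (NOT P) forces P = False.
In (E OR P) only E is left, so E = True.
In (NOT E OR P OR NOT R) only NOT R is left, so R = False.
In (NOT E OR NOT H OR R) only NOT H is left, so H = False.
In (R OR NOT U) only NOT U is left, so U = False.
All clauses satisfied.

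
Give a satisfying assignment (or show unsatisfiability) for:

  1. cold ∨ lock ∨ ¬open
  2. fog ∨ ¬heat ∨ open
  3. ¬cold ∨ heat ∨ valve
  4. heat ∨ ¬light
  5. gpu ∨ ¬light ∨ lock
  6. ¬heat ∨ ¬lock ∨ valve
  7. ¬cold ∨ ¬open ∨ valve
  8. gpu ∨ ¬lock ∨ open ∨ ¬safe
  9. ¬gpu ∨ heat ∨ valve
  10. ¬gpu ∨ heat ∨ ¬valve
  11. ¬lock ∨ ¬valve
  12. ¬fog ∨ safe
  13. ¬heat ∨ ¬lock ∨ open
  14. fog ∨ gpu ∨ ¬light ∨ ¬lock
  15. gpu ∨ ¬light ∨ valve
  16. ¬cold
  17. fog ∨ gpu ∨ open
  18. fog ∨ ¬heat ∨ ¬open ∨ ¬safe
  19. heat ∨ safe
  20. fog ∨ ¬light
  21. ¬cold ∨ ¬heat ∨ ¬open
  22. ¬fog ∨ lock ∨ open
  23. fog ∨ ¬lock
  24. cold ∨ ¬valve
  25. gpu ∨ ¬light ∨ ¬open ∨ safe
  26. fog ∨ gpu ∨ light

Unit clause (¬cold) forces cold = False.
In (cold ∨ ¬valve) only ¬valve is left, so valve = False.
Set fog = True.
  then (¬fog ∨ safe) forces safe = True.
Try open = False:
  (¬fog ∨ lock ∨ open) forces lock = True.
  (¬heat ∨ ¬lock ∨ valve) forces heat = False.
  (heat ∨ ¬light) forces light = False.
  (gpu ∨ ¬lock ∨ open ∨ ¬safe) forces gpu = True.
  clause (¬gpu ∨ heat ∨ valve) is falsified — backtrack.
So open = True.
  then (cold ∨ lock ∨ ¬open) forces lock = True.
  then (¬heat ∨ ¬lock ∨ valve) forces heat = False.
  then (¬gpu ∨ heat ∨ valve) forces gpu = False.
  then (gpu ∨ ¬light ∨ valve) forces light = False.
All clauses satisfied.

fog: True, open: True, lock: True, safe: True, cold: False, valve: False, light: False, gpu: False, heat: False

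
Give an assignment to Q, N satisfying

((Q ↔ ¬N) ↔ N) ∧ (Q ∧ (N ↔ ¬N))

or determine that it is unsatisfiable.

Unsatisfiable — no assignment works.

The conjunct N ↔ ¬N is unsatisfiable on its own:
  N=F: evaluates to False.
  N=T: evaluates to False.
So the whole conjunction is unsatisfiable.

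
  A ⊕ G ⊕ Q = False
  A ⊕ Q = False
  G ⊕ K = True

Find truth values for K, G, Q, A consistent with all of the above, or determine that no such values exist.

K = True, G = False, Q = False, A = False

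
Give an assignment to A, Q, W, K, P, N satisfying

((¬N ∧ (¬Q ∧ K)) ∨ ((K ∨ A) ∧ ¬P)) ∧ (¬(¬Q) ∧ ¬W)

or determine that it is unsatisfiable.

A=F; Q=T; W=F; K=T; P=F; N=T

  (¬N ∧ (¬Q ∧ K)) ∨ ((K ∨ A) ∧ ¬P) = True
    ¬N ∧ (¬Q ∧ K) = False
      ¬N = False
      ¬Q ∧ K = False
        ¬Q = False
    (K ∨ A) ∧ ¬P = True
      K ∨ A = True
      ¬P = True
  ¬(¬Q) ∧ ¬W = True
    ¬(¬Q) = True
      ¬Q = False
    ¬W = True
Both conjuncts True, so the formula holds.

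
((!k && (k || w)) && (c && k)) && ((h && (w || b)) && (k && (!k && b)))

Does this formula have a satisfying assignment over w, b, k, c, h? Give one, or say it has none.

Case k = True: the conjunct !k is False.
Case k = False: the conjunct k is False.
Both cases fail — unsatisfiable.

UNSATISFIABLE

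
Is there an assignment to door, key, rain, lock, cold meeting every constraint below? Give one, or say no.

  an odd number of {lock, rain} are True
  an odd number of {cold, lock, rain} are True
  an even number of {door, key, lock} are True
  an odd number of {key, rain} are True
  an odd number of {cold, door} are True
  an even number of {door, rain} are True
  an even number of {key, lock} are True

Adding constraints 2, 3, 4, 5 mod 2: every variable appears an even number of times on the left, so the left side is 0.
But the right sides sum to 1 (mod 2). 0 ≠ 1 — the system is inconsistent.

The formula is unsatisfiable.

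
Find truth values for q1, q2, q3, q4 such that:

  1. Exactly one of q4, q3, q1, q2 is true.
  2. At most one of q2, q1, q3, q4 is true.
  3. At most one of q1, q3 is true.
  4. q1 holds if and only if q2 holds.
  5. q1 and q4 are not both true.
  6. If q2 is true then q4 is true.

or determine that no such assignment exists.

q1 = False, q2 = False, q3 = False, q4 = True

  (1) {q4, q3, q1, q2}: 1 true — exactly one ✓
  (2) {q2, q1, q3, q4}: 1 true — at most one ✓
  (3) {q1, q3}: 0 true — at most one ✓
  (4) q1=F, q2=F — same ✓
  (5) q1=F, q4=T — not both ✓
  (6) q2=F ⇒ q4: vacuous ✓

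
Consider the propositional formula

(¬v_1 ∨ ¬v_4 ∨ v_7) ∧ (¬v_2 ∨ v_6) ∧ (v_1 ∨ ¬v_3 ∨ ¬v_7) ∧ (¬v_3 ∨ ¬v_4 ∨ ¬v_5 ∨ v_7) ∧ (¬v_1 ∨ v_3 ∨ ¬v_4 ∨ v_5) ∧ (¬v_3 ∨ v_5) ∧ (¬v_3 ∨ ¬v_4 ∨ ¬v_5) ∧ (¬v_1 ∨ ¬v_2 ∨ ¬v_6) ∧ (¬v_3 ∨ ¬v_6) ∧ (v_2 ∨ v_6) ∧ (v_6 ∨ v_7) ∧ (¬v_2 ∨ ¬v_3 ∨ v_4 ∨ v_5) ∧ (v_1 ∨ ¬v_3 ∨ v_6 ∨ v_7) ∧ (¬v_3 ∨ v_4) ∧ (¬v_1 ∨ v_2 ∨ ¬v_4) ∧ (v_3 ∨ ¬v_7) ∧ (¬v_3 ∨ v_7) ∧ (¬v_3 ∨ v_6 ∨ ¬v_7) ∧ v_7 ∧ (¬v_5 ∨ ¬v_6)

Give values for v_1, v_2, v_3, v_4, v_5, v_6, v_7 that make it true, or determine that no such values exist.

Case v_3 = True:
  (¬v_3 ∨ v_5) forces v_5 = True.
  (¬v_3 ∨ ¬v_4 ∨ ¬v_5) forces v_4 = False.
  Clause (¬v_3 ∨ v_4) is falsified — contradiction.
Case v_3 = False:
  (v_3 ∨ ¬v_7) forces v_7 = False.
  Clause (v_7) is falsified — contradiction.
Both cases fail, so the formula is unsatisfiable.

No satisfying assignment exists.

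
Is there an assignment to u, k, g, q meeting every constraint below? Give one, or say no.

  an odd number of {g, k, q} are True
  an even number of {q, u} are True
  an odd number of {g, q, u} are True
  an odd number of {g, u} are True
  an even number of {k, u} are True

u = False, k = False, g = True, q = False

{g, k, q}: 1 true → odd ✓
{q, u}: 0 true → even ✓
{g, q, u}: 1 true → odd ✓
{g, u}: 1 true → odd ✓
{k, u}: 0 true → even ✓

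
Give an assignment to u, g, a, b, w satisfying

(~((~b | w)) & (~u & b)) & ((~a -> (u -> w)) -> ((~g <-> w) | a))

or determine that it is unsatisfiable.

u = False; g = False; a = True; b = True; w = False

  ~((~b | w)) & (~u & b) = True
    ~((~b | w)) = True
      ~b | w = False
        ~b = False
    ~u & b = True
      ~u = True
  (~a -> (u -> w)) -> ((~g <-> w) | a) = True
    ~a -> (u -> w) = True
      ~a = False
      u -> w = True
    (~g <-> w) | a = True
      ~g <-> w = False
        ~g = True
Both conjuncts True, so the formula holds.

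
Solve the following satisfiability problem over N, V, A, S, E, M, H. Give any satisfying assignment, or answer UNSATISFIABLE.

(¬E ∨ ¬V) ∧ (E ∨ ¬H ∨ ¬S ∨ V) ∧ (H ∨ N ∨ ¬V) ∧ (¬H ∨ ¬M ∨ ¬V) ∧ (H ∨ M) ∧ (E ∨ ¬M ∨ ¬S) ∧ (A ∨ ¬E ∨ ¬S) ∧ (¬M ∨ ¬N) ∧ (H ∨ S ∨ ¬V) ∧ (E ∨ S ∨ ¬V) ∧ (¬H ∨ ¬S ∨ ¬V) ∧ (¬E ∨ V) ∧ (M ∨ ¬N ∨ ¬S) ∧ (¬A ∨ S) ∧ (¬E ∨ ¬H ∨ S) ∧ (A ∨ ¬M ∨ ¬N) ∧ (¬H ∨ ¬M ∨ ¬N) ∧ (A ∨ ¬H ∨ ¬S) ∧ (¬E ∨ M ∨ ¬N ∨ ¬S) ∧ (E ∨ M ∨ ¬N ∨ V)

Set N = False.
Try V = True:
  (¬E ∨ ¬V) forces E = False.
  (H ∨ N ∨ ¬V) forces H = True.
  (¬H ∨ ¬M ∨ ¬V) forces M = False.
  (E ∨ S ∨ ¬V) forces S = True.
  clause (¬H ∨ ¬S ∨ ¬V) is falsified — backtrack.
So V = False.
  then (¬E ∨ V) forces E = False.
Try A = True:
  (¬A ∨ S) forces S = True.
  (E ∨ ¬H ∨ ¬S ∨ V) forces H = False.
  (H ∨ M) forces M = True.
  clause (E ∨ ¬M ∨ ¬S) is falsified — backtrack.
So A = False.
Set S = False.
Set M = True.
Set H = False.
All clauses satisfied.

N = False, V = False, A = False, S = False, E = False, M = True, H = False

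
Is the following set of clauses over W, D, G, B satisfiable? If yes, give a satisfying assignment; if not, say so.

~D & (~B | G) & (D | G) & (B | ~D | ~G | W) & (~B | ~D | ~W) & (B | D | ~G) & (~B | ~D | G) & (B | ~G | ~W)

Unit clause (~D) forces D = False.
In (D | G) only G is left, so G = True.
In (B | D | ~G) only B is left, so B = True.
Set W = True.
All clauses satisfied.

W = True, D = False, G = True, B = True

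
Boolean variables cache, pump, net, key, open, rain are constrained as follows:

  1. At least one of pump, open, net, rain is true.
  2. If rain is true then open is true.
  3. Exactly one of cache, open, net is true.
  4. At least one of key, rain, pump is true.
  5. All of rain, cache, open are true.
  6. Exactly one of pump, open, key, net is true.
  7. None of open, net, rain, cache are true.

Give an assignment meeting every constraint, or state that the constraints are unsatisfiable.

The formula is unsatisfiable.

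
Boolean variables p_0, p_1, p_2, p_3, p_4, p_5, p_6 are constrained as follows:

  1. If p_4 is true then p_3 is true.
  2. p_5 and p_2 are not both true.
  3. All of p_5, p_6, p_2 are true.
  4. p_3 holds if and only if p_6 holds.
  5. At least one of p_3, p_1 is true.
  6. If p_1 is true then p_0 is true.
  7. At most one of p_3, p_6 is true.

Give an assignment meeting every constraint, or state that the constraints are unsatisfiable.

Case p_2 = True:
  (2) with p_2=T forces p_5 = False.
  Constraint (3) is violated (p_5=F) — contradiction.
Case p_2 = False:
  Constraint (3) is violated (p_2=F) — contradiction.
Both cases fail — unsatisfiable.

The formula is unsatisfiable.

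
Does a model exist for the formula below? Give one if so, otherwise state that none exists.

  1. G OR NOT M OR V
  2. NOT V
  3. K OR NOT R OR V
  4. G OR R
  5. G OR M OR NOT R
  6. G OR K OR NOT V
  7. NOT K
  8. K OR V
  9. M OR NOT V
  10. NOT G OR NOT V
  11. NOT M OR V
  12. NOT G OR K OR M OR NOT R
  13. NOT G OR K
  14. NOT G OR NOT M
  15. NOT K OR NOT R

Case V = True:
  Clause (NOT V) is falsified — contradiction.
Case V = False:
  (NOT K) forces K = False.
  Clause (K OR V) is falsified — contradiction.
Both cases fail, so the formula is unsatisfiable.

No satisfying assignment exists.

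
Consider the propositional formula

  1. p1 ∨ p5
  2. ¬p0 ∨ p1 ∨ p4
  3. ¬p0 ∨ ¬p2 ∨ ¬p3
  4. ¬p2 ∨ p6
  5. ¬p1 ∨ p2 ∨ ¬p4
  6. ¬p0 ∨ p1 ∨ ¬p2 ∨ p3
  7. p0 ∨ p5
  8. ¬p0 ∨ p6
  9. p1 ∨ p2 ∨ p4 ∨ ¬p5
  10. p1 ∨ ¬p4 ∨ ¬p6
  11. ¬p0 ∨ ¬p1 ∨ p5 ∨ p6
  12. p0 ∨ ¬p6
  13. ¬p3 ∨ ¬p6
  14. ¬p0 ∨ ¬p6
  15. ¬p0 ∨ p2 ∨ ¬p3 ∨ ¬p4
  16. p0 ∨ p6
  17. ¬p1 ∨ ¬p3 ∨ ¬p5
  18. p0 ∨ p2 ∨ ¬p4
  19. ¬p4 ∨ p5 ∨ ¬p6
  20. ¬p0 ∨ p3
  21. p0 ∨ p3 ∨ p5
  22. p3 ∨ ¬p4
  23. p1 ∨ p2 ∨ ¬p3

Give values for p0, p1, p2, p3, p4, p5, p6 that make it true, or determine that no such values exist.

UNSATISFIABLE

Case p0 = True:
  (¬p0 ∨ p6) forces p6 = True.
  Clause (¬p0 ∨ ¬p6) is falsified — contradiction.
Case p0 = False:
  (p0 ∨ p5) forces p5 = True.
  (p0 ∨ ¬p6) forces p6 = False.
  Clause (p0 ∨ p6) is falsified — contradiction.
Both cases fail, so the formula is unsatisfiable.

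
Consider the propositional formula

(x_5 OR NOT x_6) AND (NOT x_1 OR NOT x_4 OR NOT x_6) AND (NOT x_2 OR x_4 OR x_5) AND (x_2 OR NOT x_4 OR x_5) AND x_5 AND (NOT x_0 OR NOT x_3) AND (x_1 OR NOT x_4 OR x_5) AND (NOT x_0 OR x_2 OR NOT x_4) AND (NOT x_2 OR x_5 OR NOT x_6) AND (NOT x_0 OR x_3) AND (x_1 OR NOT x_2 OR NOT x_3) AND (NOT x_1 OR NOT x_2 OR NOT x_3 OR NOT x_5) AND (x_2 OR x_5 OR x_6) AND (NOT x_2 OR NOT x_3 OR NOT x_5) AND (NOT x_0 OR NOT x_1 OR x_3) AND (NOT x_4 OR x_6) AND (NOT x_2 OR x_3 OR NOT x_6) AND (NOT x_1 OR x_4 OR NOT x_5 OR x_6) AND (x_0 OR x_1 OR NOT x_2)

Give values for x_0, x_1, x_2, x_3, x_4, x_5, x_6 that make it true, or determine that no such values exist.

Unit clause (x_5) forces x_5 = True.
Set x_0 = False.
Set x_1 = False.
  then (x_0 OR x_1 OR NOT x_2) forces x_2 = False.
Set x_3 = False.
Set x_4 = False.
Set x_6 = True.
All clauses satisfied.

x_0: False, x_1: False, x_2: False, x_3: False, x_4: False, x_5: True, x_6: True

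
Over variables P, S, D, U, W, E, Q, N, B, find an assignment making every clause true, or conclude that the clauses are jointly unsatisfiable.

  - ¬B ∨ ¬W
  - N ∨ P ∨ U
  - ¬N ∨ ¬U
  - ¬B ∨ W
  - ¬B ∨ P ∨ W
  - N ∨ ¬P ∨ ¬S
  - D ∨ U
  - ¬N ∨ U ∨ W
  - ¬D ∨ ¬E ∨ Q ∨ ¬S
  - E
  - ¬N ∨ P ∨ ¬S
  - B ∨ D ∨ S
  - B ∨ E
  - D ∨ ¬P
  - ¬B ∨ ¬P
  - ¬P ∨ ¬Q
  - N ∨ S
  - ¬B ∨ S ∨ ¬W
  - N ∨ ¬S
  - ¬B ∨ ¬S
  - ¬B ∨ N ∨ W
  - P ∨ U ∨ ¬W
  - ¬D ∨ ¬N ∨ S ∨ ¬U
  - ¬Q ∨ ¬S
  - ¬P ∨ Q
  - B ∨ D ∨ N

Case N = True:
  (¬N ∨ ¬U) forces U = False.
  (D ∨ U) forces D = True.
  (¬N ∨ U ∨ W) forces W = True.
  (¬B ∨ ¬W) forces B = False.
  (E) forces E = True.
  (P ∨ U ∨ ¬W) forces P = True.
  (¬P ∨ ¬Q) forces Q = False.
  Clause (¬P ∨ Q) is falsified — contradiction.
Case N = False:
  (E) forces E = True.
  (N ∨ S) forces S = True.
  Clause (N ∨ ¬S) is falsified — contradiction.
Both cases fail, so the formula is unsatisfiable.

Unsatisfiable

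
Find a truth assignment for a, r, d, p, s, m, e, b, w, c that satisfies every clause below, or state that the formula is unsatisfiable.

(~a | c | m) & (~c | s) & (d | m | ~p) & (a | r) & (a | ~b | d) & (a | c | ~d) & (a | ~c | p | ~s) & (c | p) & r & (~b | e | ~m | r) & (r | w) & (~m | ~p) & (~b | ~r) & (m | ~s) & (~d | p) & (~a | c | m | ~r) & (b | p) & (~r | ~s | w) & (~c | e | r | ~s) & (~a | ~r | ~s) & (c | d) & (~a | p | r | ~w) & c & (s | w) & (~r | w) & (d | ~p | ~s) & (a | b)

Case s = True:
  (r) forces r = True.
  (~b | ~r) forces b = False.
  (m | ~s) forces m = True.
  (~m | ~p) forces p = False.
  Clause (b | p) is falsified — contradiction.
Case s = False:
  (~c | s) forces c = False.
  Clause (c) is falsified — contradiction.
Both cases fail, so the formula is unsatisfiable.

The formula is unsatisfiable.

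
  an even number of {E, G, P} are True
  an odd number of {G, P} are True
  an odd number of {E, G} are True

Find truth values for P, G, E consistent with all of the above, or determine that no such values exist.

P = True; G = False; E = True

{E, G, P}: 2 true → even ✓
{G, P}: 1 true → odd ✓
{E, G}: 1 true → odd ✓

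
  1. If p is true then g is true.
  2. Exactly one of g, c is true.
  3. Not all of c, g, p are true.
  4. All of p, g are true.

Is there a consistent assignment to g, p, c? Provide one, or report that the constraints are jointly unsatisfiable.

g=T, p=T, c=F

  (1) p=T ⇒ g: T ✓
  (2) {g, c}: 1 true — exactly one ✓
  (3) {c, g, p}: 2/3 true — not all ✓
  (4) {p, g}: all 2 true ✓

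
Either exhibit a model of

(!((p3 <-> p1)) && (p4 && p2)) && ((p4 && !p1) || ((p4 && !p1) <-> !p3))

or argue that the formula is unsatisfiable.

p1 = False, p2 = True, p3 = True, p4 = True

  !((p3 <-> p1)) && (p4 && p2) = True
    !((p3 <-> p1)) = True
      p3 <-> p1 = False
    p4 && p2 = True
  (p4 && !p1) || ((p4 && !p1) <-> !p3) = True
    p4 && !p1 = True
      !p1 = True
    (p4 && !p1) <-> !p3 = False
      p4 && !p1 = True
        !p1 = True
      !p3 = False
Both conjuncts True, so the formula holds.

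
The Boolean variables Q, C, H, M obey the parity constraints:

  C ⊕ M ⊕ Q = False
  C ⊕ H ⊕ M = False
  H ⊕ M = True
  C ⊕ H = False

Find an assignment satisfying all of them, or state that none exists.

Q=T, C=T, H=T, M=F

C ⊕ M ⊕ Q = T ⊕ F ⊕ T = False ✓
C ⊕ H ⊕ M = T ⊕ T ⊕ F = False ✓
H ⊕ M = T ⊕ F = True ✓
C ⊕ H = T ⊕ T = False ✓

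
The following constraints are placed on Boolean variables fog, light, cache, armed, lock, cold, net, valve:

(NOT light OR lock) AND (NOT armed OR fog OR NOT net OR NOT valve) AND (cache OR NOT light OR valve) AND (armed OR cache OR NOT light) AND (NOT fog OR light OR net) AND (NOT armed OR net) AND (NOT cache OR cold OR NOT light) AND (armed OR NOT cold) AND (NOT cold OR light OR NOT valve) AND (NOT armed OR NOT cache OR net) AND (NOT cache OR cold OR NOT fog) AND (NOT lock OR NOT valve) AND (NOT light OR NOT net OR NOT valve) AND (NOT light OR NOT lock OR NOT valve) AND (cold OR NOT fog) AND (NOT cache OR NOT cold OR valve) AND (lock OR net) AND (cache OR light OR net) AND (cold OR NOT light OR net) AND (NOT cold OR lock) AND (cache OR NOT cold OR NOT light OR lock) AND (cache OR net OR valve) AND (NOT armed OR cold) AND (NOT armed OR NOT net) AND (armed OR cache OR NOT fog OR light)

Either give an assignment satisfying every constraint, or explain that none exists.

Try fog = True:
  (cold OR NOT fog) forces cold = True.
  (armed OR NOT cold) forces armed = True.
  (NOT armed OR net) forces net = True.
  clause (NOT armed OR NOT net) is falsified — backtrack.
So fog = False.
Set light = False.
Set cache = True.
Set armed = False.
  then (armed OR NOT cold) forces cold = False.
Set lock = False.
  then (lock OR net) forces net = True.
Set valve = True.
All clauses satisfied.

fog=F, light=F, cache=T, armed=F, lock=F, cold=F, net=T, valve=T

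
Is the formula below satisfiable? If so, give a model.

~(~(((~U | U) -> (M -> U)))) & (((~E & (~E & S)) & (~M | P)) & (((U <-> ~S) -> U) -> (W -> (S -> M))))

S = True, E = False, U = False, W = False, P = True, M = False

  ~(~(((~U | U) -> (M -> U)))) = True
    ~(((~U | U) -> (M -> U))) = False
      (~U | U) -> (M -> U) = True
        ~U | U = True
          ~U = True
        M -> U = True
  ((~E & (~E & S)) & (~M | P)) & (((U <-> ~S) -> U) -> (W -> (S -> M))) = True
    (~E & (~E & S)) & (~M | P) = True
      ~E & (~E & S) = True
        ~E = True
        ~E & S = True
          ~E = True
      ~M | P = True
        ~M = True
    ((U <-> ~S) -> U) -> (W -> (S -> M)) = True
      (U <-> ~S) -> U = False
        U <-> ~S = True
          ~S = False
      W -> (S -> M) = True
        S -> M = False
Both conjuncts True, so the formula holds.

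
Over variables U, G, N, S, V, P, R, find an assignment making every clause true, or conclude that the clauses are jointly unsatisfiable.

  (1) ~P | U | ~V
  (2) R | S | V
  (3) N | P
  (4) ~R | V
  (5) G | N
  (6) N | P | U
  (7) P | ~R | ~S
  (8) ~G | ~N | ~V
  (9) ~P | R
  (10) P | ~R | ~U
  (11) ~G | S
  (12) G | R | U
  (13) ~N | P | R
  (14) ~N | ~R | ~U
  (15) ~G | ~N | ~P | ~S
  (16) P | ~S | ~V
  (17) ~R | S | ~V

U=T; G=T; N=F; S=T; V=T; P=T; R=T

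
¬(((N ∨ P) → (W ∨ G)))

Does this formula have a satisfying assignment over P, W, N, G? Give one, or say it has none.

P: True, W: False, N: True, G: False

  ¬(((N ∨ P) → (W ∨ G))) = True
    (N ∨ P) → (W ∨ G) = False
      N ∨ P = True
      W ∨ G = False
The formula evaluates to True.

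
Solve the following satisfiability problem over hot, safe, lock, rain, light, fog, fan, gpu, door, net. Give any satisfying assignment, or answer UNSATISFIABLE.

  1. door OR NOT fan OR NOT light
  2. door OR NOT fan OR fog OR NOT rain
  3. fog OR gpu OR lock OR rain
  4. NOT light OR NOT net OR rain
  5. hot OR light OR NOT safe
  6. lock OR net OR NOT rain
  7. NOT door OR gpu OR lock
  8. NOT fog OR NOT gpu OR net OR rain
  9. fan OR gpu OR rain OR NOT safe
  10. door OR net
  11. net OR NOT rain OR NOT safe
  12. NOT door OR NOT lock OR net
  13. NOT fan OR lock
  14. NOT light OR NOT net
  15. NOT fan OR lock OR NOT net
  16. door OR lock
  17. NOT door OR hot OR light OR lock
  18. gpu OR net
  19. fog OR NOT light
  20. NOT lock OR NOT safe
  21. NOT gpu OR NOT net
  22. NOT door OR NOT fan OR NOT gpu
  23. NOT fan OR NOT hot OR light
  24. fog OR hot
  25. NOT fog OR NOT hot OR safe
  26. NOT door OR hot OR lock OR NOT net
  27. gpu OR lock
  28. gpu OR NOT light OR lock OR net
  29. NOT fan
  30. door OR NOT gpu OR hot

hot = True, safe = False, lock = True, rain = True, light = False, fog = False, fan = False, gpu = False, door = False, net = True

Unit clause (NOT fan) forces fan = False.
Set hot = True.
Set safe = False.
  then (NOT fog OR NOT hot OR safe) forces fog = False.
  then (fog OR NOT light) forces light = False.
Set lock = True.
Set rain = True.
Try gpu = True:
  (NOT gpu OR NOT net) forces net = False.
  (door OR net) forces door = True.
  clause (NOT door OR NOT lock OR net) is falsified — backtrack.
So gpu = False.
  then (gpu OR net) forces net = True.
Set door = False.
All clauses satisfied.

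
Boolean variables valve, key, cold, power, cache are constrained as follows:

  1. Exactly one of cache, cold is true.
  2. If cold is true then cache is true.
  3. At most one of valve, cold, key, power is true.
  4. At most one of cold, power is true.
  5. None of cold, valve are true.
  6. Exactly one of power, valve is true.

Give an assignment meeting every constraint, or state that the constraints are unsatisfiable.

valve = False, key = False, cold = False, power = True, cache = True

  (1) {cache, cold}: 1 true — exactly one ✓
  (2) cold=F ⇒ cache: vacuous ✓
  (3) {valve, cold, key, power}: 1 true — at most one ✓
  (4) {cold, power}: 1 true — at most one ✓
  (5) {cold, valve}: 0 true — none ✓
  (6) {power, valve}: 1 true — exactly one ✓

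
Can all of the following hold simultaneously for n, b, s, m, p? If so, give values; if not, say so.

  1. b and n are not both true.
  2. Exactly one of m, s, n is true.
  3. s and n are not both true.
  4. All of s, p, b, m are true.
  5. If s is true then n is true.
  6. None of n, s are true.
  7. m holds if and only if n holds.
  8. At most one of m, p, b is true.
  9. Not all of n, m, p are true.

Case s = True:
  Constraint (6) is violated (s=T) — contradiction.
Case s = False:
  Constraint (4) is violated (s=F) — contradiction.
Both cases fail — unsatisfiable.

Unsatisfiable — no assignment works.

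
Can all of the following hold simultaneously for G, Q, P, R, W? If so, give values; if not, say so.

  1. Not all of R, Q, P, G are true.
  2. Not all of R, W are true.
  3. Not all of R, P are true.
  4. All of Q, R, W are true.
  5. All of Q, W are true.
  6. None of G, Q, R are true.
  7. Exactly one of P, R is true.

Case Q = True:
  Constraint (6) is violated (Q=T) — contradiction.
Case Q = False:
  Constraint (4) is violated (Q=F) — contradiction.
Both cases fail — unsatisfiable.

Unsatisfiable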